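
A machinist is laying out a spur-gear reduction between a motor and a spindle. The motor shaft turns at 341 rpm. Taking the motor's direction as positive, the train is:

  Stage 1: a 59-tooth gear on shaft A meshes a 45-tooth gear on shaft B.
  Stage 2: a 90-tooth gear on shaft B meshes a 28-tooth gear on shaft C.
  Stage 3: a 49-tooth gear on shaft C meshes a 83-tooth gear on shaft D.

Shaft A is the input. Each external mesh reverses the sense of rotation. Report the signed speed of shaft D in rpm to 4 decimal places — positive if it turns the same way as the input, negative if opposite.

-848.3916 rpm (opposite to input, |ω| = 848.3916 rpm)

Stage 1 [59T→45T]: ω = 341.0000×59/45 = 447.0889 rpm, dir flips to −; running = −447.0889
Stage 2 [90T→28T]: ω = 447.0889×90/28 = 1437.0714 rpm, dir flips to +; running = +1437.0714
Stage 3 [49T→83T]: ω = 1437.0714×49/83 = 848.3916 rpm, dir flips to −; running = −848.3916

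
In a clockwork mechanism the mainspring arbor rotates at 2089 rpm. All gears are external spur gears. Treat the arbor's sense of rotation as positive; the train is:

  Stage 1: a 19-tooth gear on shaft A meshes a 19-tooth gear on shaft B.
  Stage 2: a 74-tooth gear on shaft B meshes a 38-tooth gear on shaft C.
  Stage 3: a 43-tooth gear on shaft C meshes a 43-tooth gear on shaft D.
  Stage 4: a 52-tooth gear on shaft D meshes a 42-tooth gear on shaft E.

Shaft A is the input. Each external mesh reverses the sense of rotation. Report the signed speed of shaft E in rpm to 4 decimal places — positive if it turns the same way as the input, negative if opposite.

+5036.6366 rpm (same as input, |ω| = 5036.6366 rpm)

Stage 1 [19T→19T]: ω = 2089.0000×19/19 = 2089.0000 rpm, dir flips to −; running = −2089.0000
Stage 2 [74T→38T]: ω = 2089.0000×74/38 = 4068.0526 rpm, dir flips to +; running = +4068.0526
Stage 3 [43T→43T]: ω = 4068.0526×43/43 = 4068.0526 rpm, dir flips to −; running = −4068.0526
Stage 4 [52T→42T]: ω = 4068.0526×52/42 = 5036.6366 rpm, dir flips to +; running = +5036.6366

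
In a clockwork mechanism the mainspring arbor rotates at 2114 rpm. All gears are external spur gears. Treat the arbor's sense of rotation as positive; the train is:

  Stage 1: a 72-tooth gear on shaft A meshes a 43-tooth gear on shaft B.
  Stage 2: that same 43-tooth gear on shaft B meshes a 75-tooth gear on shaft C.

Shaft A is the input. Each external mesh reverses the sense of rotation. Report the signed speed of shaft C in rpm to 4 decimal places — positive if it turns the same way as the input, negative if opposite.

+2029.4400 rpm (same as input, |ω| = 2029.4400 rpm)

Stage 1 [72T→43T]: ω = 2114.0000×72/43 = 3539.7209 rpm, dir flips to −; running = −3539.7209
Stage 2 [43T→75T]: ω = 3539.7209×43/75 = 2029.4400 rpm, dir flips to +; running = +2029.4400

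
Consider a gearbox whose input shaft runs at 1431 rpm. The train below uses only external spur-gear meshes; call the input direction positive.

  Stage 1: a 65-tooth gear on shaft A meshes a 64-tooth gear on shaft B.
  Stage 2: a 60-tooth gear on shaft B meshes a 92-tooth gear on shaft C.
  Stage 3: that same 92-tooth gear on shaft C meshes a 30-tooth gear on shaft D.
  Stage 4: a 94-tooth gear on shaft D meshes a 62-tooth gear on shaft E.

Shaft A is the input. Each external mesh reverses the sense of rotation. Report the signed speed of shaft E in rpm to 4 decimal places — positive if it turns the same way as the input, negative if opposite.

+4406.9607 rpm (same as input, |ω| = 4406.9607 rpm)

Stage 1 [65T→64T]: ω = 1431.0000×65/64 = 1453.3594 rpm, dir flips to −; running = −1453.3594
Stage 2 [60T→92T]: ω = 1453.3594×60/92 = 947.8431 rpm, dir flips to +; running = +947.8431
Stage 3 [92T→30T]: ω = 947.8431×92/30 = 2906.7188 rpm, dir flips to −; running = −2906.7188
Stage 4 [94T→62T]: ω = 2906.7188×94/62 = 4406.9607 rpm, dir flips to +; running = +4406.9607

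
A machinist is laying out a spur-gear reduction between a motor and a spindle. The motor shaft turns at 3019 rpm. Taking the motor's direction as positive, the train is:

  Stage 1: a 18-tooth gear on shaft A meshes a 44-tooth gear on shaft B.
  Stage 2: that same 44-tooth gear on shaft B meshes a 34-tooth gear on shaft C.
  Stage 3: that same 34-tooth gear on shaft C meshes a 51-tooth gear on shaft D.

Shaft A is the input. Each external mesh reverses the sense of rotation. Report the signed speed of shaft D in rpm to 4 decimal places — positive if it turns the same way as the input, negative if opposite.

-1065.5294 rpm (opposite to input, |ω| = 1065.5294 rpm)

Stage 1 [18T→44T]: ω = 3019.0000×18/44 = 1235.0455 rpm, dir flips to −; running = −1235.0455
Stage 2 [44T→34T]: ω = 1235.0455×44/34 = 1598.2941 rpm, dir flips to +; running = +1598.2941
Stage 3 [34T→51T]: ω = 1598.2941×34/51 = 1065.5294 rpm, dir flips to −; running = −1065.5294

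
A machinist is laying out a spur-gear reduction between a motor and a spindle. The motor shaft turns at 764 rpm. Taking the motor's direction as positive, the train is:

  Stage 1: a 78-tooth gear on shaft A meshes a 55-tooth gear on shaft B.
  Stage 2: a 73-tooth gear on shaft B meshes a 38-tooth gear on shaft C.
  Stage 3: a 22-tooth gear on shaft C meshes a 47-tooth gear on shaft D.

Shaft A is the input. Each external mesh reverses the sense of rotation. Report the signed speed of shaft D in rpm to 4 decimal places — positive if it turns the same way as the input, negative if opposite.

Stage 1 [78T→55T]: ω = 764.0000×78/55 = 1083.4909 rpm, dir flips to −; running = −1083.4909
Stage 2 [73T→38T]: ω = 1083.4909×73/38 = 2081.4431 rpm, dir flips to +; running = +2081.4431
Stage 3 [22T→47T]: ω = 2081.4431×22/47 = 974.2925 rpm, dir flips to −; running = −974.2925

-974.2925 rpm (opposite to input, |ω| = 974.2925 rpm)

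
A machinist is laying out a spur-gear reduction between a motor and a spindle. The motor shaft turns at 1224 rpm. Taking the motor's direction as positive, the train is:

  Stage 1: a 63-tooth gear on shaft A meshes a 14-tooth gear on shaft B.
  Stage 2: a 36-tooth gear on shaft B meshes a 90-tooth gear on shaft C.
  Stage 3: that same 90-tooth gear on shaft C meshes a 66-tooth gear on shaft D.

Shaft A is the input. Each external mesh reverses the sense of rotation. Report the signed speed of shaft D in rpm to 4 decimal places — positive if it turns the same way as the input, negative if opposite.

Stage 1 [63T→14T]: ω = 1224.0000×63/14 = 5508.0000 rpm, dir flips to −; running = −5508.0000
Stage 2 [36T→90T]: ω = 5508.0000×36/90 = 2203.2000 rpm, dir flips to +; running = +2203.2000
Stage 3 [90T→66T]: ω = 2203.2000×90/66 = 3004.3636 rpm, dir flips to −; running = −3004.3636

-3004.3636 rpm (opposite to input, |ω| = 3004.3636 rpm)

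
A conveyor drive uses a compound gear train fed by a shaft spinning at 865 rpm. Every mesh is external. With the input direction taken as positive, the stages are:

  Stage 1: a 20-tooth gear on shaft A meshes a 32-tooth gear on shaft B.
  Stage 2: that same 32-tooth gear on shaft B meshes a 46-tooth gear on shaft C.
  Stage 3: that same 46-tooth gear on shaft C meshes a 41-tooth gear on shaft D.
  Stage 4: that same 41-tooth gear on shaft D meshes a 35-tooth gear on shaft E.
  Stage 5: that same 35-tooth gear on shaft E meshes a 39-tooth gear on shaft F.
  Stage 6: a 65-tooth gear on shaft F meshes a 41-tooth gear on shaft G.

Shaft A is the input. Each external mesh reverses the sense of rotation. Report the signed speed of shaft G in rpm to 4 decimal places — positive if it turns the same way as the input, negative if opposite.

+703.2520 rpm (same as input, |ω| = 703.2520 rpm)

Stage 1 [20T→32T]: ω = 865.0000×20/32 = 540.6250 rpm, dir flips to −; running = −540.6250
Stage 2 [32T→46T]: ω = 540.6250×32/46 = 376.0870 rpm, dir flips to +; running = +376.0870
Stage 3 [46T→41T]: ω = 376.0870×46/41 = 421.9512 rpm, dir flips to −; running = −421.9512
Stage 4 [41T→35T]: ω = 421.9512×41/35 = 494.2857 rpm, dir flips to +; running = +494.2857
Stage 5 [35T→39T]: ω = 494.2857×35/39 = 443.5897 rpm, dir flips to −; running = −443.5897
Stage 6 [65T→41T]: ω = 443.5897×65/41 = 703.2520 rpm, dir flips to +; running = +703.2520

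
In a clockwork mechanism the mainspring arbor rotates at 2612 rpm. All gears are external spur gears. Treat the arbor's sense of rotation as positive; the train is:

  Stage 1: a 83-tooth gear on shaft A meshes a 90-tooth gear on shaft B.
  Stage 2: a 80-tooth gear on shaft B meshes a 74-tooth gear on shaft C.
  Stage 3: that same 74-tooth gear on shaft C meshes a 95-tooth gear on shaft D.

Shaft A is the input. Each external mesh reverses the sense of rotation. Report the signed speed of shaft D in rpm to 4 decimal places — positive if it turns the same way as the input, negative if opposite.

Stage 1 [83T→90T]: ω = 2612.0000×83/90 = 2408.8444 rpm, dir flips to −; running = −2408.8444
Stage 2 [80T→74T]: ω = 2408.8444×80/74 = 2604.1562 rpm, dir flips to +; running = +2604.1562
Stage 3 [74T→95T]: ω = 2604.1562×74/95 = 2028.5006 rpm, dir flips to −; running = −2028.5006

-2028.5006 rpm (opposite to input, |ω| = 2028.5006 rpm)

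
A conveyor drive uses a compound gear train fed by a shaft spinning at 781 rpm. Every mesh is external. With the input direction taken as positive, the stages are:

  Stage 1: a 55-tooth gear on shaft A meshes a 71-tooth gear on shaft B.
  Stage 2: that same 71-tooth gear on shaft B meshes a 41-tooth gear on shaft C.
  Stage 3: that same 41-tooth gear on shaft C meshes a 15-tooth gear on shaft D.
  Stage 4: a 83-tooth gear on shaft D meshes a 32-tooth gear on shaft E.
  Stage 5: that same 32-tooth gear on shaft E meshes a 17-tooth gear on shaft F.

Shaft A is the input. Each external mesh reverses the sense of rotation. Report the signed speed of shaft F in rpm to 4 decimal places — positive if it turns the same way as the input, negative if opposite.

-13981.4314 rpm (opposite to input, |ω| = 13981.4314 rpm)

Stage 1 [55T→71T]: ω = 781.0000×55/71 = 605.0000 rpm, dir flips to −; running = −605.0000
Stage 2 [71T→41T]: ω = 605.0000×71/41 = 1047.6829 rpm, dir flips to +; running = +1047.6829
Stage 3 [41T→15T]: ω = 1047.6829×41/15 = 2863.6667 rpm, dir flips to −; running = −2863.6667
Stage 4 [83T→32T]: ω = 2863.6667×83/32 = 7427.6354 rpm, dir flips to +; running = +7427.6354
Stage 5 [32T→17T]: ω = 7427.6354×32/17 = 13981.4314 rpm, dir flips to −; running = −13981.4314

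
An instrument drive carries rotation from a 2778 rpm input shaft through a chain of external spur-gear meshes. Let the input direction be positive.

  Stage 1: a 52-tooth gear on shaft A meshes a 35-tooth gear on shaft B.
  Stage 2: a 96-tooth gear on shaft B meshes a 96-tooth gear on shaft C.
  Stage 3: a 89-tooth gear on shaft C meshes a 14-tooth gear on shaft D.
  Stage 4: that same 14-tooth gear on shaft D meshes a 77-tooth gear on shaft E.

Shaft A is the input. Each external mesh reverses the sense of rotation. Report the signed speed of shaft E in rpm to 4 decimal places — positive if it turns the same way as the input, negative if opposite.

+4770.5321 rpm (same as input, |ω| = 4770.5321 rpm)

Stage 1 [52T→35T]: ω = 2778.0000×52/35 = 4127.3143 rpm, dir flips to −; running = −4127.3143
Stage 2 [96T→96T]: ω = 4127.3143×96/96 = 4127.3143 rpm, dir flips to +; running = +4127.3143
Stage 3 [89T→14T]: ω = 4127.3143×89/14 = 26237.9265 rpm, dir flips to −; running = −26237.9265
Stage 4 [14T→77T]: ω = 26237.9265×14/77 = 4770.5321 rpm, dir flips to +; running = +4770.5321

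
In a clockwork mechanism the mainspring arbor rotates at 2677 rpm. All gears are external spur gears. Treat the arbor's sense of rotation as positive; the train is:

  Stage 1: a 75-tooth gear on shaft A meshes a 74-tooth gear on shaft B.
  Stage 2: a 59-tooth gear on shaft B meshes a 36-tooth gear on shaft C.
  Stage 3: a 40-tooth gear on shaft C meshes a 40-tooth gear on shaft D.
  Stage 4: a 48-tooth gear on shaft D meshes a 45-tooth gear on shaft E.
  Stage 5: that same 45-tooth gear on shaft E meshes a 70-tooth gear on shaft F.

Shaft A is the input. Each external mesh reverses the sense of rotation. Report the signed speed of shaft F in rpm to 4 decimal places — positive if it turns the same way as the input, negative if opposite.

Stage 1 [75T→74T]: ω = 2677.0000×75/74 = 2713.1757 rpm, dir flips to −; running = −2713.1757
Stage 2 [59T→36T]: ω = 2713.1757×59/36 = 4446.5935 rpm, dir flips to +; running = +4446.5935
Stage 3 [40T→40T]: ω = 4446.5935×40/40 = 4446.5935 rpm, dir flips to −; running = −4446.5935
Stage 4 [48T→45T]: ω = 4446.5935×48/45 = 4743.0330 rpm, dir flips to +; running = +4743.0330
Stage 5 [45T→70T]: ω = 4743.0330×45/70 = 3049.0927 rpm, dir flips to −; running = −3049.0927

-3049.0927 rpm (opposite to input, |ω| = 3049.0927 rpm)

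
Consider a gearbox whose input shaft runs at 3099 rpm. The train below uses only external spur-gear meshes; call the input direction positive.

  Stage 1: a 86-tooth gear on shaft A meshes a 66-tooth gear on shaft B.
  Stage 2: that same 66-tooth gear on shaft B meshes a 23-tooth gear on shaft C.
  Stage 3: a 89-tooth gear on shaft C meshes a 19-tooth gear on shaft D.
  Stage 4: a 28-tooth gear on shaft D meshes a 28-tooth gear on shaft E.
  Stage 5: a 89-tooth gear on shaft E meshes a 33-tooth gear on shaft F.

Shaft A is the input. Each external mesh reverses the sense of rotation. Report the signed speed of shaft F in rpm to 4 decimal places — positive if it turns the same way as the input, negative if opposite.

-146387.7258 rpm (opposite to input, |ω| = 146387.7258 rpm)

Stage 1 [86T→66T]: ω = 3099.0000×86/66 = 4038.0909 rpm, dir flips to −; running = −4038.0909
Stage 2 [66T→23T]: ω = 4038.0909×66/23 = 11587.5652 rpm, dir flips to +; running = +11587.5652
Stage 3 [89T→19T]: ω = 11587.5652×89/19 = 54278.5950 rpm, dir flips to −; running = −54278.5950
Stage 4 [28T→28T]: ω = 54278.5950×28/28 = 54278.5950 rpm, dir flips to +; running = +54278.5950
Stage 5 [89T→33T]: ω = 54278.5950×89/33 = 146387.7258 rpm, dir flips to −; running = −146387.7258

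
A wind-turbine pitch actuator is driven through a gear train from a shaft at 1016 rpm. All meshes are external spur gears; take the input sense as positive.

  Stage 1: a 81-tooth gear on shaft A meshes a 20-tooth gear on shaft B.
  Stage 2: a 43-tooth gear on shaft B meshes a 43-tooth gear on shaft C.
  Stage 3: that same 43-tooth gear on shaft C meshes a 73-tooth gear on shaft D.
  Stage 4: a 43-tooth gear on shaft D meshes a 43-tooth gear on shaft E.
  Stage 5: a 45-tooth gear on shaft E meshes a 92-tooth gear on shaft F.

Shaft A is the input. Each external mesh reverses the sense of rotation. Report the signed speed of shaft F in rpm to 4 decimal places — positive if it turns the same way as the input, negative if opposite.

Stage 1 [81T→20T]: ω = 1016.0000×81/20 = 4114.8000 rpm, dir flips to −; running = −4114.8000
Stage 2 [43T→43T]: ω = 4114.8000×43/43 = 4114.8000 rpm, dir flips to +; running = +4114.8000
Stage 3 [43T→73T]: ω = 4114.8000×43/73 = 2423.7863 rpm, dir flips to −; running = −2423.7863
Stage 4 [43T→43T]: ω = 2423.7863×43/43 = 2423.7863 rpm, dir flips to +; running = +2423.7863
Stage 5 [45T→92T]: ω = 2423.7863×45/92 = 1185.5476 rpm, dir flips to −; running = −1185.5476

-1185.5476 rpm (opposite to input, |ω| = 1185.5476 rpm)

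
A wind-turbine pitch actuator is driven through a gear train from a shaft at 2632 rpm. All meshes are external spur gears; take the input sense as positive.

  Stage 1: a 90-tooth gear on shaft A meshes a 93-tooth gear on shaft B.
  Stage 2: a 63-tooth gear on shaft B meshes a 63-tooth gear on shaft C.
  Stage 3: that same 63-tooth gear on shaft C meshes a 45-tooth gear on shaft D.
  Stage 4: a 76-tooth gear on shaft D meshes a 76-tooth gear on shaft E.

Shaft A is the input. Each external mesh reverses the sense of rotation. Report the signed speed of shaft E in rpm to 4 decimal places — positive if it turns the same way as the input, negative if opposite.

+3565.9355 rpm (same as input, |ω| = 3565.9355 rpm)

Stage 1 [90T→93T]: ω = 2632.0000×90/93 = 2547.0968 rpm, dir flips to −; running = −2547.0968
Stage 2 [63T→63T]: ω = 2547.0968×63/63 = 2547.0968 rpm, dir flips to +; running = +2547.0968
Stage 3 [63T→45T]: ω = 2547.0968×63/45 = 3565.9355 rpm, dir flips to −; running = −3565.9355
Stage 4 [76T→76T]: ω = 3565.9355×76/76 = 3565.9355 rpm, dir flips to +; running = +3565.9355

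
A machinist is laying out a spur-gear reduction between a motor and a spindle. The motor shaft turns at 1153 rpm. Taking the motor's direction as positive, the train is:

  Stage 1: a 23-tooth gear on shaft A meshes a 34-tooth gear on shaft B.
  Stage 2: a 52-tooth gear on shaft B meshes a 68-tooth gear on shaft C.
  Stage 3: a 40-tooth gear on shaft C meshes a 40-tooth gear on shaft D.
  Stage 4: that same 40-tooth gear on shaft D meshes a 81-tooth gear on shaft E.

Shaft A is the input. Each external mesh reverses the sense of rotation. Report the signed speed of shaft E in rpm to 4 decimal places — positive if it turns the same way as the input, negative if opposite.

Stage 1 [23T→34T]: ω = 1153.0000×23/34 = 779.9706 rpm, dir flips to −; running = −779.9706
Stage 2 [52T→68T]: ω = 779.9706×52/68 = 596.4481 rpm, dir flips to +; running = +596.4481
Stage 3 [40T→40T]: ω = 596.4481×40/40 = 596.4481 rpm, dir flips to −; running = −596.4481
Stage 4 [40T→81T]: ω = 596.4481×40/81 = 294.5423 rpm, dir flips to +; running = +294.5423

+294.5423 rpm (same as input, |ω| = 294.5423 rpm)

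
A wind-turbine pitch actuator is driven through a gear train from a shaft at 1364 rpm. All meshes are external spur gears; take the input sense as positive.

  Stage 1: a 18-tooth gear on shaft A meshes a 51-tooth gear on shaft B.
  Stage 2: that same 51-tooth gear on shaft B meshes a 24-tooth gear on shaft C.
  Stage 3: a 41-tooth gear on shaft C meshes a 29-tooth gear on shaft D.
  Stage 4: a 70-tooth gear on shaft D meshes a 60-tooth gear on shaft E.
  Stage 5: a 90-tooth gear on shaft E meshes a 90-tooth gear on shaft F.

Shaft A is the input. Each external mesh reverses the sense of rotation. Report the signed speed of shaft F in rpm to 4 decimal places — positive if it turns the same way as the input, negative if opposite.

-1687.3621 rpm (opposite to input, |ω| = 1687.3621 rpm)

Stage 1 [18T→51T]: ω = 1364.0000×18/51 = 481.4118 rpm, dir flips to −; running = −481.4118
Stage 2 [51T→24T]: ω = 481.4118×51/24 = 1023.0000 rpm, dir flips to +; running = +1023.0000
Stage 3 [41T→29T]: ω = 1023.0000×41/29 = 1446.3103 rpm, dir flips to −; running = −1446.3103
Stage 4 [70T→60T]: ω = 1446.3103×70/60 = 1687.3621 rpm, dir flips to +; running = +1687.3621
Stage 5 [90T→90T]: ω = 1687.3621×90/90 = 1687.3621 rpm, dir flips to −; running = −1687.3621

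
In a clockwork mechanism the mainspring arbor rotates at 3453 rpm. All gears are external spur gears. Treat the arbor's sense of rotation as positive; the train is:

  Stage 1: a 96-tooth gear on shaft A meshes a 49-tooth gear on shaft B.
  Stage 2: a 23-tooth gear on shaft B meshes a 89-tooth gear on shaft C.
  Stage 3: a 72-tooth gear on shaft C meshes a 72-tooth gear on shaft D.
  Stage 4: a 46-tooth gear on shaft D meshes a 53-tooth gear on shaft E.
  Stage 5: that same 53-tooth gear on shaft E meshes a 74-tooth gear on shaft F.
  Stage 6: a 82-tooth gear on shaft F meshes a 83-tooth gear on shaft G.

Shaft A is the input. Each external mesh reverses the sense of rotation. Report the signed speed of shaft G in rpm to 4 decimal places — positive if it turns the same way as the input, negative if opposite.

Stage 1 [96T→49T]: ω = 3453.0000×96/49 = 6765.0612 rpm, dir flips to −; running = −6765.0612
Stage 2 [23T→89T]: ω = 6765.0612×23/89 = 1748.2742 rpm, dir flips to +; running = +1748.2742
Stage 3 [72T→72T]: ω = 1748.2742×72/72 = 1748.2742 rpm, dir flips to −; running = −1748.2742
Stage 4 [46T→53T]: ω = 1748.2742×46/53 = 1517.3701 rpm, dir flips to +; running = +1517.3701
Stage 5 [53T→74T]: ω = 1517.3701×53/74 = 1086.7651 rpm, dir flips to −; running = −1086.7651
Stage 6 [82T→83T]: ω = 1086.7651×82/83 = 1073.6715 rpm, dir flips to +; running = +1073.6715

+1073.6715 rpm (same as input, |ω| = 1073.6715 rpm)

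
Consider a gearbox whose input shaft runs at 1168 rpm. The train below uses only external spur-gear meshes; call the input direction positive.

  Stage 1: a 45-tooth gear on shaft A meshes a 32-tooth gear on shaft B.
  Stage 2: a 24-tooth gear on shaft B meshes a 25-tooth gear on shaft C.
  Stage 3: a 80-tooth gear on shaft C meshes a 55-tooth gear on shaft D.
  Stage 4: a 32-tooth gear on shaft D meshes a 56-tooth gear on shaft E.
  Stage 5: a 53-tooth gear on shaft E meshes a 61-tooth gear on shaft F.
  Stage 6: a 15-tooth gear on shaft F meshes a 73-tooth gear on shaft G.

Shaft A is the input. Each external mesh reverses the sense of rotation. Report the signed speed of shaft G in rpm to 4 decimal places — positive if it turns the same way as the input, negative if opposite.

+233.9808 rpm (same as input, |ω| = 233.9808 rpm)

Stage 1 [45T→32T]: ω = 1168.0000×45/32 = 1642.5000 rpm, dir flips to −; running = −1642.5000
Stage 2 [24T→25T]: ω = 1642.5000×24/25 = 1576.8000 rpm, dir flips to +; running = +1576.8000
Stage 3 [80T→55T]: ω = 1576.8000×80/55 = 2293.5273 rpm, dir flips to −; running = −2293.5273
Stage 4 [32T→56T]: ω = 2293.5273×32/56 = 1310.5870 rpm, dir flips to +; running = +1310.5870
Stage 5 [53T→61T]: ω = 1310.5870×53/61 = 1138.7067 rpm, dir flips to −; running = −1138.7067
Stage 6 [15T→73T]: ω = 1138.7067×15/73 = 233.9808 rpm, dir flips to +; running = +233.9808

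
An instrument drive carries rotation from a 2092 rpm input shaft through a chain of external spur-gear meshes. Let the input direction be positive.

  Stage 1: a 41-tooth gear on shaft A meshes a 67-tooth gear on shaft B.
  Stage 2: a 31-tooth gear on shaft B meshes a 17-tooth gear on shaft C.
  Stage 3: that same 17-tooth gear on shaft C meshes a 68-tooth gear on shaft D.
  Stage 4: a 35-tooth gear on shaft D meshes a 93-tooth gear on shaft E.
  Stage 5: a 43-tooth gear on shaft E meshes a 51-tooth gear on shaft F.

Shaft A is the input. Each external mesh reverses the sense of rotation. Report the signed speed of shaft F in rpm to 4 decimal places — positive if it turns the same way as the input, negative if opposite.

Stage 1 [41T→67T]: ω = 2092.0000×41/67 = 1280.1791 rpm, dir flips to −; running = −1280.1791
Stage 2 [31T→17T]: ω = 1280.1791×31/17 = 2334.4442 rpm, dir flips to +; running = +2334.4442
Stage 3 [17T→68T]: ω = 2334.4442×17/68 = 583.6111 rpm, dir flips to −; running = −583.6111
Stage 4 [35T→93T]: ω = 583.6111×35/93 = 219.6386 rpm, dir flips to +; running = +219.6386
Stage 5 [43T→51T]: ω = 219.6386×43/51 = 185.1855 rpm, dir flips to −; running = −185.1855

-185.1855 rpm (opposite to input, |ω| = 185.1855 rpm)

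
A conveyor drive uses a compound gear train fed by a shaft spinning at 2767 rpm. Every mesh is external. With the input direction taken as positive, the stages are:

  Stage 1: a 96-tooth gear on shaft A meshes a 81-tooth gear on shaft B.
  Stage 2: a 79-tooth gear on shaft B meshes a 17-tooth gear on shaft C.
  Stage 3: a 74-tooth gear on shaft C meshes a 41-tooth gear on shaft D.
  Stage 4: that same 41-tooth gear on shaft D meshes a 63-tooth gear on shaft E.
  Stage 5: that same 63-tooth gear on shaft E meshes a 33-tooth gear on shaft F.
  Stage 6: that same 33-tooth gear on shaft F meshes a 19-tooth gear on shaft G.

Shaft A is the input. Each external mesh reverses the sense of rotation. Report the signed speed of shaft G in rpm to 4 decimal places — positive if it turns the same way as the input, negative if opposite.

+59354.2282 rpm (same as input, |ω| = 59354.2282 rpm)

Stage 1 [96T→81T]: ω = 2767.0000×96/81 = 3279.4074 rpm, dir flips to −; running = −3279.4074
Stage 2 [79T→17T]: ω = 3279.4074×79/17 = 15239.5991 rpm, dir flips to +; running = +15239.5991
Stage 3 [74T→41T]: ω = 15239.5991×74/41 = 27505.6179 rpm, dir flips to −; running = −27505.6179
Stage 4 [41T→63T]: ω = 27505.6179×41/63 = 17900.4815 rpm, dir flips to +; running = +17900.4815
Stage 5 [63T→33T]: ω = 17900.4815×63/33 = 34173.6465 rpm, dir flips to −; running = −34173.6465
Stage 6 [33T→19T]: ω = 34173.6465×33/19 = 59354.2282 rpm, dir flips to +; running = +59354.2282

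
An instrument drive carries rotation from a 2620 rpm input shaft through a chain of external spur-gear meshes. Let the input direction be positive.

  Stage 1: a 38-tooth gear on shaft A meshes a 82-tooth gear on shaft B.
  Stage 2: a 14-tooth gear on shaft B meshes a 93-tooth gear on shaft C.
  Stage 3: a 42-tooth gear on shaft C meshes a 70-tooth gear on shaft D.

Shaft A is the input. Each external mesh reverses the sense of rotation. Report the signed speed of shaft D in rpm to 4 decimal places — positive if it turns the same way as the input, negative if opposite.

Stage 1 [38T→82T]: ω = 2620.0000×38/82 = 1214.1463 rpm, dir flips to −; running = −1214.1463
Stage 2 [14T→93T]: ω = 1214.1463×14/93 = 182.7747 rpm, dir flips to +; running = +182.7747
Stage 3 [42T→70T]: ω = 182.7747×42/70 = 109.6648 rpm, dir flips to −; running = −109.6648

-109.6648 rpm (opposite to input, |ω| = 109.6648 rpm)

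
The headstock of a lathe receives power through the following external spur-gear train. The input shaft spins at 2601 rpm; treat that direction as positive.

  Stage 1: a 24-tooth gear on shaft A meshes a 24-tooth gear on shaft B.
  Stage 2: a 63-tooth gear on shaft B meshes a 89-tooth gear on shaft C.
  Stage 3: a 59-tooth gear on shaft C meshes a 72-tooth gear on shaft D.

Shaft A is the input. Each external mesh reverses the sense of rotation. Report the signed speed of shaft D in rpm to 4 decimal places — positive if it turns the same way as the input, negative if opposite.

Stage 1 [24T→24T]: ω = 2601.0000×24/24 = 2601.0000 rpm, dir flips to −; running = −2601.0000
Stage 2 [63T→89T]: ω = 2601.0000×63/89 = 1841.1573 rpm, dir flips to +; running = +1841.1573
Stage 3 [59T→72T]: ω = 1841.1573×59/72 = 1508.7261 rpm, dir flips to −; running = −1508.7261

-1508.7261 rpm (opposite to input, |ω| = 1508.7261 rpm)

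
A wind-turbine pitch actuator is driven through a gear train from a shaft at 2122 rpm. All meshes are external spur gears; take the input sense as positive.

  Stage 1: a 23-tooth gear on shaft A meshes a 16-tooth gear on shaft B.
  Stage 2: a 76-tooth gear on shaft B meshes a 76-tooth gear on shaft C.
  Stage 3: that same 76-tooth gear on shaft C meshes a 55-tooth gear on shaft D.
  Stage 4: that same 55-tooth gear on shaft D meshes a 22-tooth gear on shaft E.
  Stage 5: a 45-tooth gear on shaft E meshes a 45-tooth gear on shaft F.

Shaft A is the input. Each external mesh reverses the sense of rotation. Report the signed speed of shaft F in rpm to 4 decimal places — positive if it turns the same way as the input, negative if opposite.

-10537.6591 rpm (opposite to input, |ω| = 10537.6591 rpm)

Stage 1 [23T→16T]: ω = 2122.0000×23/16 = 3050.3750 rpm, dir flips to −; running = −3050.3750
Stage 2 [76T→76T]: ω = 3050.3750×76/76 = 3050.3750 rpm, dir flips to +; running = +3050.3750
Stage 3 [76T→55T]: ω = 3050.3750×76/55 = 4215.0636 rpm, dir flips to −; running = −4215.0636
Stage 4 [55T→22T]: ω = 4215.0636×55/22 = 10537.6591 rpm, dir flips to +; running = +10537.6591
Stage 5 [45T→45T]: ω = 10537.6591×45/45 = 10537.6591 rpm, dir flips to −; running = −10537.6591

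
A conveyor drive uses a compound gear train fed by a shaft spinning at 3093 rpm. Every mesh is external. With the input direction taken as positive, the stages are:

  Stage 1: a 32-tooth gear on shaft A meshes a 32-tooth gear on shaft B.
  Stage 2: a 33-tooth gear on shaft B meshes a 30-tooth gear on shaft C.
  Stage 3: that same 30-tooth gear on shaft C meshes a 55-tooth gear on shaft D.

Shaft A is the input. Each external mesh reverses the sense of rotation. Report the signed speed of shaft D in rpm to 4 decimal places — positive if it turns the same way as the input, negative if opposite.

-1855.8000 rpm (opposite to input, |ω| = 1855.8000 rpm)

Stage 1 [32T→32T]: ω = 3093.0000×32/32 = 3093.0000 rpm, dir flips to −; running = −3093.0000
Stage 2 [33T→30T]: ω = 3093.0000×33/30 = 3402.3000 rpm, dir flips to +; running = +3402.3000
Stage 3 [30T→55T]: ω = 3402.3000×30/55 = 1855.8000 rpm, dir flips to −; running = −1855.8000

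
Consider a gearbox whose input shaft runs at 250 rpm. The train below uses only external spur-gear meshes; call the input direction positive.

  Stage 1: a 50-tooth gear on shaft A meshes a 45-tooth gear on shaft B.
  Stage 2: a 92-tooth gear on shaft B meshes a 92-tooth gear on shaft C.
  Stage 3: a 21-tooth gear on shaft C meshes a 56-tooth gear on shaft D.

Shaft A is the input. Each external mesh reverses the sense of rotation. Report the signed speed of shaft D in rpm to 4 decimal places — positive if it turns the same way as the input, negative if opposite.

-104.1667 rpm (opposite to input, |ω| = 104.1667 rpm)

Stage 1 [50T→45T]: ω = 250.0000×50/45 = 277.7778 rpm, dir flips to −; running = −277.7778
Stage 2 [92T→92T]: ω = 277.7778×92/92 = 277.7778 rpm, dir flips to +; running = +277.7778
Stage 3 [21T→56T]: ω = 277.7778×21/56 = 104.1667 rpm, dir flips to −; running = −104.1667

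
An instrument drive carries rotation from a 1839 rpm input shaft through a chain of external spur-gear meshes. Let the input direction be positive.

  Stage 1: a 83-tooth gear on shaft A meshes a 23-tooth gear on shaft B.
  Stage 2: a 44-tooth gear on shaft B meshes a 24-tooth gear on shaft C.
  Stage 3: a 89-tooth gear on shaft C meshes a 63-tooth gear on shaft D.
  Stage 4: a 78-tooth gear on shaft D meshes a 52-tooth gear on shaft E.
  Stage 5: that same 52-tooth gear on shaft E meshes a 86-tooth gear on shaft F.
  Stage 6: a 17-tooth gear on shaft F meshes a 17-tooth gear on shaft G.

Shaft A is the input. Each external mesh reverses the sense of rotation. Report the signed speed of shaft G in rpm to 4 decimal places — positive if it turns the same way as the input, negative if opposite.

+15589.0277 rpm (same as input, |ω| = 15589.0277 rpm)

Stage 1 [83T→23T]: ω = 1839.0000×83/23 = 6636.3913 rpm, dir flips to −; running = −6636.3913
Stage 2 [44T→24T]: ω = 6636.3913×44/24 = 12166.7174 rpm, dir flips to +; running = +12166.7174
Stage 3 [89T→63T]: ω = 12166.7174×89/63 = 17187.9023 rpm, dir flips to −; running = −17187.9023
Stage 4 [78T→52T]: ω = 17187.9023×78/52 = 25781.8535 rpm, dir flips to +; running = +25781.8535
Stage 5 [52T→86T]: ω = 25781.8535×52/86 = 15589.0277 rpm, dir flips to −; running = −15589.0277
Stage 6 [17T→17T]: ω = 15589.0277×17/17 = 15589.0277 rpm, dir flips to +; running = +15589.0277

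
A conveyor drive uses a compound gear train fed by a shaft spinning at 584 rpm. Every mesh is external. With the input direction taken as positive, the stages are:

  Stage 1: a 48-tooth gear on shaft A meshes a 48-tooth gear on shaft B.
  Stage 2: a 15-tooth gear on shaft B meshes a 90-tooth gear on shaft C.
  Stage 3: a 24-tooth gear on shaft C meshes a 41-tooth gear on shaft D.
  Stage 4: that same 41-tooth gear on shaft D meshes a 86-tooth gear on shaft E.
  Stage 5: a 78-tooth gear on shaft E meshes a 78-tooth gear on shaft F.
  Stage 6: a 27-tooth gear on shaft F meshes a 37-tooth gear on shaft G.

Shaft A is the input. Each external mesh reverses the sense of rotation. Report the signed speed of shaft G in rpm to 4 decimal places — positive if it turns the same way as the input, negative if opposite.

Stage 1 [48T→48T]: ω = 584.0000×48/48 = 584.0000 rpm, dir flips to −; running = −584.0000
Stage 2 [15T→90T]: ω = 584.0000×15/90 = 97.3333 rpm, dir flips to +; running = +97.3333
Stage 3 [24T→41T]: ω = 97.3333×24/41 = 56.9756 rpm, dir flips to −; running = −56.9756
Stage 4 [41T→86T]: ω = 56.9756×41/86 = 27.1628 rpm, dir flips to +; running = +27.1628
Stage 5 [78T→78T]: ω = 27.1628×78/78 = 27.1628 rpm, dir flips to −; running = −27.1628
Stage 6 [27T→37T]: ω = 27.1628×27/37 = 19.8215 rpm, dir flips to +; running = +19.8215

+19.8215 rpm (same as input, |ω| = 19.8215 rpm)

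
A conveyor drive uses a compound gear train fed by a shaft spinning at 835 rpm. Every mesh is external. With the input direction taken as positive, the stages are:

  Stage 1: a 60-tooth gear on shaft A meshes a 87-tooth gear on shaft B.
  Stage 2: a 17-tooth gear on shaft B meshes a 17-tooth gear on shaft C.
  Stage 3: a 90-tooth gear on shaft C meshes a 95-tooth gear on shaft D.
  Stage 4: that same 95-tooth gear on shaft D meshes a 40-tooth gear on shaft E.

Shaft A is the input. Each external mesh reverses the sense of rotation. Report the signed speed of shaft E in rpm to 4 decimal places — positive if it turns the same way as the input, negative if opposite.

Stage 1 [60T→87T]: ω = 835.0000×60/87 = 575.8621 rpm, dir flips to −; running = −575.8621
Stage 2 [17T→17T]: ω = 575.8621×17/17 = 575.8621 rpm, dir flips to +; running = +575.8621
Stage 3 [90T→95T]: ω = 575.8621×90/95 = 545.5535 rpm, dir flips to −; running = −545.5535
Stage 4 [95T→40T]: ω = 545.5535×95/40 = 1295.6897 rpm, dir flips to +; running = +1295.6897

+1295.6897 rpm (same as input, |ω| = 1295.6897 rpm)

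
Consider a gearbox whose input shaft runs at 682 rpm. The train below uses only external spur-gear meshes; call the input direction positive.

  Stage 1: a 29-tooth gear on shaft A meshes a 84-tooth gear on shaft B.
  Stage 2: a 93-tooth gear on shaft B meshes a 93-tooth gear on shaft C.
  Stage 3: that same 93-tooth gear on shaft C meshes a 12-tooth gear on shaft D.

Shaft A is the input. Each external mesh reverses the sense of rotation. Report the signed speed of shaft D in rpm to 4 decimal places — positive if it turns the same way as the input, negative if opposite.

-1824.7560 rpm (opposite to input, |ω| = 1824.7560 rpm)

Stage 1 [29T→84T]: ω = 682.0000×29/84 = 235.4524 rpm, dir flips to −; running = −235.4524
Stage 2 [93T→93T]: ω = 235.4524×93/93 = 235.4524 rpm, dir flips to +; running = +235.4524
Stage 3 [93T→12T]: ω = 235.4524×93/12 = 1824.7560 rpm, dir flips to −; running = −1824.7560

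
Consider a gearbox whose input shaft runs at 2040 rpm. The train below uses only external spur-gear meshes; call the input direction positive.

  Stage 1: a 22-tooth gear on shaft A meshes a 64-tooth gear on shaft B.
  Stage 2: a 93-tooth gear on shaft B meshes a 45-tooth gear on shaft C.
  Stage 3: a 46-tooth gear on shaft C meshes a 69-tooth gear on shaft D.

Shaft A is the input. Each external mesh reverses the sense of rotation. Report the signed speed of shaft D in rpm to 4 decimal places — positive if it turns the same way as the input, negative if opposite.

-966.1667 rpm (opposite to input, |ω| = 966.1667 rpm)

Stage 1 [22T→64T]: ω = 2040.0000×22/64 = 701.2500 rpm, dir flips to −; running = −701.2500
Stage 2 [93T→45T]: ω = 701.2500×93/45 = 1449.2500 rpm, dir flips to +; running = +1449.2500
Stage 3 [46T→69T]: ω = 1449.2500×46/69 = 966.1667 rpm, dir flips to −; running = −966.1667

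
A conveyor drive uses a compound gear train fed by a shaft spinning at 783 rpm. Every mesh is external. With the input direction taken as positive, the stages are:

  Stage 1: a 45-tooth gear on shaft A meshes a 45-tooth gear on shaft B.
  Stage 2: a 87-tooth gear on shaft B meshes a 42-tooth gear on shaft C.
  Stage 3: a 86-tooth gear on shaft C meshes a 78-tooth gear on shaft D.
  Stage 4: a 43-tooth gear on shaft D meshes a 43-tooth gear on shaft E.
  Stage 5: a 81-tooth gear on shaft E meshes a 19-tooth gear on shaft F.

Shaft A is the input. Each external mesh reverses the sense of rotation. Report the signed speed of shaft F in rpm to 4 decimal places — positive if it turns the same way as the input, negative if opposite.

Stage 1 [45T→45T]: ω = 783.0000×45/45 = 783.0000 rpm, dir flips to −; running = −783.0000
Stage 2 [87T→42T]: ω = 783.0000×87/42 = 1621.9286 rpm, dir flips to +; running = +1621.9286
Stage 3 [86T→78T]: ω = 1621.9286×86/78 = 1788.2802 rpm, dir flips to −; running = −1788.2802
Stage 4 [43T→43T]: ω = 1788.2802×43/43 = 1788.2802 rpm, dir flips to +; running = +1788.2802
Stage 5 [81T→19T]: ω = 1788.2802×81/19 = 7623.7209 rpm, dir flips to −; running = −7623.7209

-7623.7209 rpm (opposite to input, |ω| = 7623.7209 rpm)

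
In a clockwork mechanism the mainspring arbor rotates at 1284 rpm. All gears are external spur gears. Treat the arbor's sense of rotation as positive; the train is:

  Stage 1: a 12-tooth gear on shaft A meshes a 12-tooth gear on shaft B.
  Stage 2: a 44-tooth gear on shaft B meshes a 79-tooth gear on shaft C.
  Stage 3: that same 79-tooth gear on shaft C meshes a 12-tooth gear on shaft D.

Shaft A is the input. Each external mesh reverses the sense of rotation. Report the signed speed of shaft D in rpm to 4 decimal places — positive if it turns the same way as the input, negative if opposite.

-4708.0000 rpm (opposite to input, |ω| = 4708.0000 rpm)

Stage 1 [12T→12T]: ω = 1284.0000×12/12 = 1284.0000 rpm, dir flips to −; running = −1284.0000
Stage 2 [44T→79T]: ω = 1284.0000×44/79 = 715.1392 rpm, dir flips to +; running = +715.1392
Stage 3 [79T→12T]: ω = 715.1392×79/12 = 4708.0000 rpm, dir flips to −; running = −4708.0000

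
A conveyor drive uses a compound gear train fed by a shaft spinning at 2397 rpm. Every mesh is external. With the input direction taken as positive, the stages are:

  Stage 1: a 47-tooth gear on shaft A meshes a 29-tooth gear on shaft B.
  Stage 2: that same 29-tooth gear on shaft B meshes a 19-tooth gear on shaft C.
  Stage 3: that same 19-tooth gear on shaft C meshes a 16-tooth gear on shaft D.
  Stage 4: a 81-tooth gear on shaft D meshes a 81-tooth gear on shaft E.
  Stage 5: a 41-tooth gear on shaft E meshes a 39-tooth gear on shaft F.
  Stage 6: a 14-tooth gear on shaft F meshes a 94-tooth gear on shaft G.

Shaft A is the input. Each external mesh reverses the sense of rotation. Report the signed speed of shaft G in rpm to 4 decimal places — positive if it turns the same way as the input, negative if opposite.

Stage 1 [47T→29T]: ω = 2397.0000×47/29 = 3884.7931 rpm, dir flips to −; running = −3884.7931
Stage 2 [29T→19T]: ω = 3884.7931×29/19 = 5929.4211 rpm, dir flips to +; running = +5929.4211
Stage 3 [19T→16T]: ω = 5929.4211×19/16 = 7041.1875 rpm, dir flips to −; running = −7041.1875
Stage 4 [81T→81T]: ω = 7041.1875×81/81 = 7041.1875 rpm, dir flips to +; running = +7041.1875
Stage 5 [41T→39T]: ω = 7041.1875×41/39 = 7402.2740 rpm, dir flips to −; running = −7402.2740
Stage 6 [14T→94T]: ω = 7402.2740×14/94 = 1102.4663 rpm, dir flips to +; running = +1102.4663

+1102.4663 rpm (same as input, |ω| = 1102.4663 rpm)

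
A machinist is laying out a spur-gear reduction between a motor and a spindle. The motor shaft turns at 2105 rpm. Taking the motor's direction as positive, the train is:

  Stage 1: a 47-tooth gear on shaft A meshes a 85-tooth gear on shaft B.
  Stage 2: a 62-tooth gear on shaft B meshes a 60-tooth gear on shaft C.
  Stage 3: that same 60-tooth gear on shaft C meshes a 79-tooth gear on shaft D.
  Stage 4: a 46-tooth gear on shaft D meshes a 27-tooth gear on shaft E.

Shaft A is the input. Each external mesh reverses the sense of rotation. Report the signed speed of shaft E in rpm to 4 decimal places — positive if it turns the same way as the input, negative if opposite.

Stage 1 [47T→85T]: ω = 2105.0000×47/85 = 1163.9412 rpm, dir flips to −; running = −1163.9412
Stage 2 [62T→60T]: ω = 1163.9412×62/60 = 1202.7392 rpm, dir flips to +; running = +1202.7392
Stage 3 [60T→79T]: ω = 1202.7392×60/79 = 913.4728 rpm, dir flips to −; running = −913.4728
Stage 4 [46T→27T]: ω = 913.4728×46/27 = 1556.2870 rpm, dir flips to +; running = +1556.2870

+1556.2870 rpm (same as input, |ω| = 1556.2870 rpm)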